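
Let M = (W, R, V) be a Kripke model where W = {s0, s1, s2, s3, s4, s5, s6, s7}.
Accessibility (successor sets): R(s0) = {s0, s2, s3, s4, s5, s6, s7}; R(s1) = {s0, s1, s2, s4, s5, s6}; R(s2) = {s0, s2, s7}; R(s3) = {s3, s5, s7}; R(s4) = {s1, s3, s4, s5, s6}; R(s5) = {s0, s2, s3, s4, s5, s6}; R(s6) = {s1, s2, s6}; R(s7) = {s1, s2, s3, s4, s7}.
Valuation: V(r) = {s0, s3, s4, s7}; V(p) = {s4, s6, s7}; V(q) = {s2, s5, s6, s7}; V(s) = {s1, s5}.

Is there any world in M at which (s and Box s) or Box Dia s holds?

Yes

Recall that Box ψ holds at a world iff ψ holds at every accessible world, and Dia ψ holds iff ψ holds at some accessible world.
Let φ = (s and Box s) or Box Dia s. Evaluate φ at each world:
  s0 (successors {s0, s2, s3, s4, s5, s6, s7}): φ is false.
  s1 (successors {s0, s1, s2, s4, s5, s6}): φ is false.
  s2 (successors {s0, s2, s7}): φ is false.
  s3 (successors {s3, s5, s7}): φ is true.
  s4 (successors {s1, s3, s4, s5, s6}): φ is true.
  s5 (successors {s0, s2, s3, s4, s5, s6}): φ is false.
  s6 (successors {s1, s2, s6}): φ is false.
  s7 (successors {s1, s2, s3, s4, s7}): φ is false.
Detail at s3 (witness):
  At s3: s and Box s is false, Box Dia s is true, so (s and Box s) or Box Dia s is true.
    At s3: s is false, Box s is false, so s and Box s is false.
      At s3: Box s requires s at every successor {s3, s5, s7}.
        s fails at s3, so Box s is false at s3.
    At s3: Box Dia s requires Dia s at every successor {s3, s5, s7}.
      At s3: Dia s is true.
      At s5: Dia s is true.
      At s7: Dia s is true.
    So Box Dia s is true at s3.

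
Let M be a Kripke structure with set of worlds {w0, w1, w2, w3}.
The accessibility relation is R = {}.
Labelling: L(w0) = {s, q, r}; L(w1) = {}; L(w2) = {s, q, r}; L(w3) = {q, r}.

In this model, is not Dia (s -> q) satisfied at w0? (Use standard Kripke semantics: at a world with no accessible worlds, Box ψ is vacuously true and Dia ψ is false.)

Recall that Dia ψ holds at a world iff ψ holds at some accessible world.
At w0: Dia (s -> q) is false, so not Dia (s -> q) is true.
  At w0: no accessible worlds, so Dia (s -> q) is false.

Yes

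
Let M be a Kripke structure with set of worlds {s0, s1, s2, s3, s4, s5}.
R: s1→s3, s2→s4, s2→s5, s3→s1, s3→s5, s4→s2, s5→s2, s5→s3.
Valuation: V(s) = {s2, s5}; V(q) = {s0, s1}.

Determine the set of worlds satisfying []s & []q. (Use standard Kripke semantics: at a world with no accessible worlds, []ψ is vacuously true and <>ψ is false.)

s0

Let φ = []s & []q. Evaluate φ at each world:
  s0 (successors ∅): φ is true.
  s1 (successors {s3}): φ is false.
  s2 (successors {s4, s5}): φ is false.
  s3 (successors {s1, s5}): φ is false.
  s4 (successors {s2}): φ is false.
  s5 (successors {s2, s3}): φ is false.
For instance, at s5:
  At s5: []s is false, []q is false, so []s & []q is false.
    At s5: []s requires s at every successor {s2, s3}.
      s fails at s3, so []s is false at s5.
    At s5: []q requires q at every successor {s2, s3}.
      q fails at s2, so []q is false at s5.
Satisfying worlds: {s0}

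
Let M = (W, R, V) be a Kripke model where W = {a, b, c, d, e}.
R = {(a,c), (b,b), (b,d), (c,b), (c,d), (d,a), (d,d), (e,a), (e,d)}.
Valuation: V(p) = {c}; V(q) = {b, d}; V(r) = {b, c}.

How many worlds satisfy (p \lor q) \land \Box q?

2

Recall that \Box ψ holds at a world iff ψ holds at every accessible world, and \Diamond ψ holds iff ψ holds at some accessible world.
Let φ = (p \lor q) \land \Box q. Evaluate φ at each world:
  a (successors {c}): φ is false.
  b (successors {b, d}): φ is true.
  c (successors {b, d}): φ is true.
  d (successors {a, d}): φ is false.
  e (successors {a, d}): φ is false.
For instance, at a:
  At a: p \lor q is false, \Box q is false, so (p \lor q) \land \Box q is false.
    At a: \Box q requires q at every successor {c}.
      q fails at c, so \Box q is false at a.
Satisfying worlds: {b, c}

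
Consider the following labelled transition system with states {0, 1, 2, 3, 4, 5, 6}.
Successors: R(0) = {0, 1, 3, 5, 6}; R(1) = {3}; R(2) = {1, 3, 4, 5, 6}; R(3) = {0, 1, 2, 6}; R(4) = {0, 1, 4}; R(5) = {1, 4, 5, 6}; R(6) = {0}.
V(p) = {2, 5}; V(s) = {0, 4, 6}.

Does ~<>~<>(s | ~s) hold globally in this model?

Recall that <>ψ holds at a world iff ψ holds at some accessible world.
Let φ = ~<>~<>(s | ~s). Evaluate φ at each world:
  0 (successors {0, 1, 3, 5, 6}): φ is true.
  1 (successors {3}): φ is true.
  2 (successors {1, 3, 4, 5, 6}): φ is true.
  3 (successors {0, 1, 2, 6}): φ is true.
  4 (successors {0, 1, 4}): φ is true.
  5 (successors {1, 4, 5, 6}): φ is true.
  6 (successors {0}): φ is true.
For instance, at 5:
  At 5: <>~<>(s | ~s) is false, so ~<>~<>(s | ~s) is true.
    At 5: <>~<>(s | ~s) requires ~<>(s | ~s) at some successor in {1, 4, 5, 6}.
      At 1: ~<>(s | ~s) is false.
      At 4: ~<>(s | ~s) is false.
      At 5: ~<>(s | ~s) is false.
      At 6: ~<>(s | ~s) is false.
    So <>~<>(s | ~s) is false at 5.

Yes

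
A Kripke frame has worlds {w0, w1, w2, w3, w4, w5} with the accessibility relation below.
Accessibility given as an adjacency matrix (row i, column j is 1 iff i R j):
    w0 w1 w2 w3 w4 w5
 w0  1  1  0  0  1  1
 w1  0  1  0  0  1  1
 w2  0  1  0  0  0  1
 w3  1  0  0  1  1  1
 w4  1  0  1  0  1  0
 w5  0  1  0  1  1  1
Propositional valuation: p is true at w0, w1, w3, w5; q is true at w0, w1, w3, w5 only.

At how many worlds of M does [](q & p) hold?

Let φ = [](q & p). Evaluate φ at each world:
  w0 (successors {w0, w1, w4, w5}): φ is false.
  w1 (successors {w1, w4, w5}): φ is false.
  w2 (successors {w1, w5}): φ is true.
  w3 (successors {w0, w3, w4, w5}): φ is false.
  w4 (successors {w0, w2, w4}): φ is false.
  w5 (successors {w1, w3, w4, w5}): φ is false.
For instance, at w2:
  At w2: [](q & p) requires q & p at every successor {w1, w5}.
    At w1: q & p is true.
    At w5: q & p is true.
  So [](q & p) is true at w2.
Satisfying worlds: {w2}

1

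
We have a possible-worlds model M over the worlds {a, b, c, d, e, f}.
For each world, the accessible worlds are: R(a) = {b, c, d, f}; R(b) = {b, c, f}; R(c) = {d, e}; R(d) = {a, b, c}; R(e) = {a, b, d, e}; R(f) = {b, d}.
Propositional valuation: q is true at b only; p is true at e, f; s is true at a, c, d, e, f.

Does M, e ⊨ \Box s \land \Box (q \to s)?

No

At e: \Box s is false, \Box (q \to s) is false, so \Box s \land \Box (q \to s) is false.
  At e: \Box s requires s at every successor {a, b, d, e}.
    s fails at b, so \Box s is false at e.
  At e: \Box (q \to s) requires q \to s at every successor {a, b, d, e}.
    q \to s fails at b, so \Box (q \to s) is false at e.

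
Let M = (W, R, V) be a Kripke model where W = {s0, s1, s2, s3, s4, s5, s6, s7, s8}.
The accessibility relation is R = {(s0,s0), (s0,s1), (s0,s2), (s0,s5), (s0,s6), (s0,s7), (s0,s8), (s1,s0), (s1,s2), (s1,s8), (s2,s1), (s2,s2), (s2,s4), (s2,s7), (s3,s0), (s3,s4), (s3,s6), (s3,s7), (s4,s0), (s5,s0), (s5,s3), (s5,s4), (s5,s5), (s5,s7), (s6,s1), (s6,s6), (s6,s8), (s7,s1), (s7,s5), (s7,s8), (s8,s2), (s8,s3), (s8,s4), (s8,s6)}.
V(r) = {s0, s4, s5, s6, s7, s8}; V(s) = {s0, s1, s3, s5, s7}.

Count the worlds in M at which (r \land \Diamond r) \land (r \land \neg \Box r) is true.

5

Let φ = (r \land \Diamond r) \land (r \land \neg \Box r). Evaluate φ at each world:
  s0 (successors {s0, s1, s2, s5, s6, s7, s8}): φ is true.
  s1 (successors {s0, s2, s8}): φ is false.
  s2 (successors {s1, s2, s4, s7}): φ is false.
  s3 (successors {s0, s4, s6, s7}): φ is false.
  s4 (successors {s0}): φ is false.
  s5 (successors {s0, s3, s4, s5, s7}): φ is true.
  s6 (successors {s1, s6, s8}): φ is true.
  s7 (successors {s1, s5, s8}): φ is true.
  s8 (successors {s2, s3, s4, s6}): φ is true.
For instance, at s4:
  At s4: r \land \Diamond r is true, r \land \neg \Box r is false, so (r \land \Diamond r) \land (r \land \neg \Box r) is false.
    At s4: r is true, \Diamond r is true, so r \land \Diamond r is true.
      At s4: \Diamond r requires r at some successor in {s0}.
        r holds at s0, so \Diamond r is true at s4.
    At s4: r is true, \neg \Box r is false, so r \land \neg \Box r is false.
      At s4: \Box r is true, so \neg \Box r is false.
Satisfying worlds: {s0, s5, s6, s7, s8}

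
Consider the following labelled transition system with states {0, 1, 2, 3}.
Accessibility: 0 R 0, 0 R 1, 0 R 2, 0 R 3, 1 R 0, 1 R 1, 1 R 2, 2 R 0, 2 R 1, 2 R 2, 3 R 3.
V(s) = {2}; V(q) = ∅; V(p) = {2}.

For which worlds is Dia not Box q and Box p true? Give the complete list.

none

Let φ = Dia not Box q and Box p. Evaluate φ at each world:
  0 (successors {0, 1, 2, 3}): φ is false.
  1 (successors {0, 1, 2}): φ is false.
  2 (successors {0, 1, 2}): φ is false.
  3 (successors {3}): φ is false.
For instance, at 1:
  At 1: Dia not Box q is true, Box p is false, so Dia not Box q and Box p is false.
    At 1: Dia not Box q requires not Box q at some successor in {0, 1, 2}.
      not Box q holds at 0, so Dia not Box q is true at 1.
    At 1: Box p requires p at every successor {0, 1, 2}.
      p fails at 0, so Box p is false at 1.
Satisfying worlds: none.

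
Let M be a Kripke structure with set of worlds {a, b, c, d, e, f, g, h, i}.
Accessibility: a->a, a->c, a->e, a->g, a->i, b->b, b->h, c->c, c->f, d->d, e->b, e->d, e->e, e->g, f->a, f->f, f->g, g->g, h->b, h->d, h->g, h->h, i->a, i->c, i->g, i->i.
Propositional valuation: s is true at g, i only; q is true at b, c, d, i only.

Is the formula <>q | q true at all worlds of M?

Let φ = <>q | q. Evaluate φ at each world:
  a (successors {a, c, e, g, i}): φ is true.
  b (successors {b, h}): φ is true.
  c (successors {c, f}): φ is true.
  d (successors {d}): φ is true.
  e (successors {b, d, e, g}): φ is true.
  f (successors {a, f, g}): φ is false.
  g (successors {g}): φ is false.
  h (successors {b, d, g, h}): φ is true.
  i (successors {a, c, g, i}): φ is true.
Detail at f (counterexample):
  At f: <>q is false, q is false, so <>q | q is false.
    At f: <>q requires q at some successor in {a, f, g}.
      At a: q is false.
      At f: q is false.
      At g: q is false.
    So <>q is false at f.

No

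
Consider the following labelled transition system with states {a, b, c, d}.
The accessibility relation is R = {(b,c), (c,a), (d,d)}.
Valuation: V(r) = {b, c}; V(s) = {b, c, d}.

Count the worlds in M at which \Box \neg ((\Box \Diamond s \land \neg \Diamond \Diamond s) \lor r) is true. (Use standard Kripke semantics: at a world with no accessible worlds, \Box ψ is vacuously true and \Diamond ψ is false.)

Let φ = \Box \neg ((\Box \Diamond s \land \neg \Diamond \Diamond s) \lor r). Evaluate φ at each world:
  a (successors ∅): φ is true.
  b (successors {c}): φ is false.
  c (successors {a}): φ is false.
  d (successors {d}): φ is true.
For instance, at c:
  At c: \Box \neg ((\Box \Diamond s \land \neg \Diamond \Diamond s) \lor r) requires \neg ((\Box \Diamond s \land \neg \Diamond \Diamond s) \lor r) at every successor {a}.
    \neg ((\Box \Diamond s \land \neg \Diamond \Diamond s) \lor r) fails at a, so \Box \neg ((\Box \Diamond s \land \neg \Diamond \Diamond s) \lor r) is false at c.
      At a: (\Box \Diamond s \land \neg \Diamond \Diamond s) \lor r is true, so \neg ((\Box \Diamond s \land \neg \Diamond \Diamond s) \lor r) is false.
Satisfying worlds: {a, d}

2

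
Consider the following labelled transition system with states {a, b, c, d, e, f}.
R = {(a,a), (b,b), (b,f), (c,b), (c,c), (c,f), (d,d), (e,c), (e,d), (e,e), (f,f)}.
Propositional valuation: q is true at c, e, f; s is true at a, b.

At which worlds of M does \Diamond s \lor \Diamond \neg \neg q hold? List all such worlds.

a, b, c, e, f

Recall that \Diamond ψ holds at a world iff ψ holds at some accessible world.
Let φ = \Diamond s \lor \Diamond \neg \neg q. Evaluate φ at each world:
  a (successors {a}): φ is true.
  b (successors {b, f}): φ is true.
  c (successors {b, c, f}): φ is true.
  d (successors {d}): φ is false.
  e (successors {c, d, e}): φ is true.
  f (successors {f}): φ is true.
For instance, at a:
  At a: \Diamond s is true, \Diamond \neg \neg q is false, so \Diamond s \lor \Diamond \neg \neg q is true.
    At a: \Diamond s requires s at some successor in {a}.
      s holds at a, so \Diamond s is true at a.
    At a: \Diamond \neg \neg q requires \neg \neg q at some successor in {a}.
      At a: \neg \neg q is false.
    So \Diamond \neg \neg q is false at a.
Satisfying worlds: {a, b, c, e, f}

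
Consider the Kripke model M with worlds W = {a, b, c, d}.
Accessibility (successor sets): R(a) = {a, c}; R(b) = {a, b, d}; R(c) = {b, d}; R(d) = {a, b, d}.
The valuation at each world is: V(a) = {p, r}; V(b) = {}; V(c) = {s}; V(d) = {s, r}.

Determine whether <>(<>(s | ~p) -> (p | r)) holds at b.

Recall that <>ψ holds at a world iff ψ holds at some accessible world.
At b: <>(<>(s | ~p) -> (p | r)) requires <>(s | ~p) -> (p | r) at some successor in {a, b, d}.
  <>(s | ~p) -> (p | r) holds at a, so <>(<>(s | ~p) -> (p | r)) is true at b.
    At a: <>(s | ~p) is true, p | r is true, so <>(s | ~p) -> (p | r) is true.
      At a: <>(s | ~p) requires s | ~p at some successor in {a, c}.
        s | ~p holds at c, so <>(s | ~p) is true at a.

Yes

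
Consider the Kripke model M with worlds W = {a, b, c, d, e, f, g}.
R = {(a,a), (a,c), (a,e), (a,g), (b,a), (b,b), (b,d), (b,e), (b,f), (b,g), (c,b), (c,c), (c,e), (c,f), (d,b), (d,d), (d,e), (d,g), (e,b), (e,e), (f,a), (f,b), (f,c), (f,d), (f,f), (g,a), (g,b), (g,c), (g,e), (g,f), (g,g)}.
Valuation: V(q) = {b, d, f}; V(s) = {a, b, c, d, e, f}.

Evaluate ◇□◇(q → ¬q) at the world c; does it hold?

At c: ◇□◇(q → ¬q) requires □◇(q → ¬q) at some successor in {b, c, e, f}.
  □◇(q → ¬q) holds at b, so ◇□◇(q → ¬q) is true at c.
    At b: □◇(q → ¬q) requires ◇(q → ¬q) at every successor {a, b, d, e, f, g}.
      At a: ◇(q → ¬q) is true.
      At b: ◇(q → ¬q) is true.
      At d: ◇(q → ¬q) is true.
      At e: ◇(q → ¬q) is true.
      At f: ◇(q → ¬q) is true.
      At g: ◇(q → ¬q) is true.
    So □◇(q → ¬q) is true at b.

Yes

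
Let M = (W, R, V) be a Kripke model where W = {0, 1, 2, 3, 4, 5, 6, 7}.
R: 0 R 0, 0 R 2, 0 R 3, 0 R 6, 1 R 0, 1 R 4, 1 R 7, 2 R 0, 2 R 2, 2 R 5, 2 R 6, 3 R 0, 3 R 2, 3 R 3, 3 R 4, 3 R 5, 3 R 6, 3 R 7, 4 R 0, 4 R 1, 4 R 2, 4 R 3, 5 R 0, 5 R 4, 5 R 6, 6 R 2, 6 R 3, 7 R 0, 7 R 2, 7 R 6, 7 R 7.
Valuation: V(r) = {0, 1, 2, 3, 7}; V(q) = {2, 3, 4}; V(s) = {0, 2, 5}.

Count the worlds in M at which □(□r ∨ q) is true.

Recall that □ψ holds at a world iff ψ holds at every accessible world, and ◇ψ holds iff ψ holds at some accessible world.
Let φ = □(□r ∨ q). Evaluate φ at each world:
  0 (successors {0, 2, 3, 6}): φ is false.
  1 (successors {0, 4, 7}): φ is false.
  2 (successors {0, 2, 5, 6}): φ is false.
  3 (successors {0, 2, 3, 4, 5, 6, 7}): φ is false.
  4 (successors {0, 1, 2, 3}): φ is false.
  5 (successors {0, 4, 6}): φ is false.
  6 (successors {2, 3}): φ is true.
  7 (successors {0, 2, 6, 7}): φ is false.
For instance, at 7:
  At 7: □(□r ∨ q) requires □r ∨ q at every successor {0, 2, 6, 7}.
    □r ∨ q fails at 0, so □(□r ∨ q) is false at 7.
      At 0: □r is false, q is false, so □r ∨ q is false.
Satisfying worlds: {6}

1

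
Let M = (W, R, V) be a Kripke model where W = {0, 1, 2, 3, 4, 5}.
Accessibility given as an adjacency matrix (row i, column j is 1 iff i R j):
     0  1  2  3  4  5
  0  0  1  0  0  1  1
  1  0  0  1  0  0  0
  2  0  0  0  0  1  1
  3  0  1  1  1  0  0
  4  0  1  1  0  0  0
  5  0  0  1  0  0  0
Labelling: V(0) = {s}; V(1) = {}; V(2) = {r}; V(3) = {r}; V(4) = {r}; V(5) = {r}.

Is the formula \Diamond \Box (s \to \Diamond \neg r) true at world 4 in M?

Yes

Recall that \Box ψ holds at a world iff ψ holds at every accessible world, and \Diamond ψ holds iff ψ holds at some accessible world.
At 4: \Diamond \Box (s \to \Diamond \neg r) requires \Box (s \to \Diamond \neg r) at some successor in {1, 2}.
  \Box (s \to \Diamond \neg r) holds at 1, so \Diamond \Box (s \to \Diamond \neg r) is true at 4.
    At 1: \Box (s \to \Diamond \neg r) requires s \to \Diamond \neg r at every successor {2}.
      At 2: s \to \Diamond \neg r is true.
    So \Box (s \to \Diamond \neg r) is true at 1.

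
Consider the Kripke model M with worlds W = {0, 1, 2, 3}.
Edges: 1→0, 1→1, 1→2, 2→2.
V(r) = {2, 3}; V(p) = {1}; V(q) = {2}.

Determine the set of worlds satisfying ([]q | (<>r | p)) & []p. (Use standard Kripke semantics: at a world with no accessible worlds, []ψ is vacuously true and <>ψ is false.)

Recall that []ψ holds at a world iff ψ holds at every accessible world, and <>ψ holds iff ψ holds at some accessible world.
Let φ = ([]q | (<>r | p)) & []p. Evaluate φ at each world:
  0 (successors ∅): φ is true.
  1 (successors {0, 1, 2}): φ is false.
  2 (successors {2}): φ is false.
  3 (successors ∅): φ is true.
For instance, at 2:
  At 2: []q | (<>r | p) is true, []p is false, so ([]q | (<>r | p)) & []p is false.
    At 2: []q is true, <>r | p is true, so []q | (<>r | p) is true.
      At 2: []q requires q at every successor {2}.
        At 2: q is true.
      So []q is true at 2.
      At 2: <>r is true, p is false, so <>r | p is true.
    At 2: []p requires p at every successor {2}.
      p fails at 2, so []p is false at 2.
Satisfying worlds: {0, 3}

0, 3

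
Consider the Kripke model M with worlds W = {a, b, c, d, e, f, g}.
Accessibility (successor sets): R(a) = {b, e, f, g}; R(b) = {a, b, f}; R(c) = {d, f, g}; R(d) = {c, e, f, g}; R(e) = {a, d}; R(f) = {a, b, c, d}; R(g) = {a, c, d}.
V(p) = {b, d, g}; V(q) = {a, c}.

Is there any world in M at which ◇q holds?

Recall that ◇ψ holds at a world iff ψ holds at some accessible world.
Let φ = ◇q. Evaluate φ at each world:
  a (successors {b, e, f, g}): φ is false.
  b (successors {a, b, f}): φ is true.
  c (successors {d, f, g}): φ is false.
  d (successors {c, e, f, g}): φ is true.
  e (successors {a, d}): φ is true.
  f (successors {a, b, c, d}): φ is true.
  g (successors {a, c, d}): φ is true.
Detail at b (witness):
  At b: ◇q requires q at some successor in {a, b, f}.
    q holds at a, so ◇q is true at b.

Yes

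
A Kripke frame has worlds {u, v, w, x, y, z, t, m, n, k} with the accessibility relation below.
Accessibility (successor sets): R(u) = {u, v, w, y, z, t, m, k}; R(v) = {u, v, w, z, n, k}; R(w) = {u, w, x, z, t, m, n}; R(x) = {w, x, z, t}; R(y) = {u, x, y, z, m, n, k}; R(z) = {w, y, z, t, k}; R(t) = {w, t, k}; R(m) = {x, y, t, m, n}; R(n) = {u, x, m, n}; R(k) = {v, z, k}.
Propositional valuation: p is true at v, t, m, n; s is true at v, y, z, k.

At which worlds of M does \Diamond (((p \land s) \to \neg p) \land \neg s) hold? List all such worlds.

u, v, w, x, y, z, t, m, n

Let φ = \Diamond (((p \land s) \to \neg p) \land \neg s). Evaluate φ at each world:
  u (successors {u, v, w, y, z, t, m, k}): φ is true.
  v (successors {u, v, w, z, n, k}): φ is true.
  w (successors {u, w, x, z, t, m, n}): φ is true.
  x (successors {w, x, z, t}): φ is true.
  y (successors {u, x, y, z, m, n, k}): φ is true.
  z (successors {w, y, z, t, k}): φ is true.
  t (successors {w, t, k}): φ is true.
  m (successors {x, y, t, m, n}): φ is true.
  n (successors {u, x, m, n}): φ is true.
  k (successors {v, z, k}): φ is false.
For instance, at z:
  At z: \Diamond (((p \land s) \to \neg p) \land \neg s) requires ((p \land s) \to \neg p) \land \neg s at some successor in {w, y, z, t, k}.
    ((p \land s) \to \neg p) \land \neg s holds at w, so \Diamond (((p \land s) \to \neg p) \land \neg s) is true at z.
Satisfying worlds: {u, v, w, x, y, z, t, m, n}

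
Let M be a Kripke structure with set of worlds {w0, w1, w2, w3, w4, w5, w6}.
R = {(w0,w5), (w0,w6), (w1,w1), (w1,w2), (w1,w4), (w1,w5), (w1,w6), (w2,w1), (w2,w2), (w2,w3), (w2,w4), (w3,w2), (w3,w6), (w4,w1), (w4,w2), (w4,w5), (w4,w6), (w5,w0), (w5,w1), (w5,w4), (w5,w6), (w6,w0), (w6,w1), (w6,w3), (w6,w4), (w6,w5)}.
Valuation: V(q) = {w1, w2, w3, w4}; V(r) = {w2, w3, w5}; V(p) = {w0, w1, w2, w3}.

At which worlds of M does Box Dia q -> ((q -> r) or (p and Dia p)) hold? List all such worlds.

Recall that Box ψ holds at a world iff ψ holds at every accessible world, and Dia ψ holds iff ψ holds at some accessible world.
Let φ = Box Dia q -> ((q -> r) or (p and Dia p)). Evaluate φ at each world:
  w0 (successors {w5, w6}): φ is true.
  w1 (successors {w1, w2, w4, w5, w6}): φ is true.
  w2 (successors {w1, w2, w3, w4}): φ is true.
  w3 (successors {w2, w6}): φ is true.
  w4 (successors {w1, w2, w5, w6}): φ is false.
  w5 (successors {w0, w1, w4, w6}): φ is true.
  w6 (successors {w0, w1, w3, w4, w5}): φ is true.
For instance, at w1:
  At w1: Box Dia q is true, (q -> r) or (p and Dia p) is true, so Box Dia q -> ((q -> r) or (p and Dia p)) is true.
    At w1: Box Dia q requires Dia q at every successor {w1, w2, w4, w5, w6}.
      At w1: Dia q is true.
      At w2: Dia q is true.
      At w4: Dia q is true.
      At w5: Dia q is true.
      At w6: Dia q is true.
    So Box Dia q is true at w1.
    At w1: q -> r is false, p and Dia p is true, so (q -> r) or (p and Dia p) is true.
      At w1: p is true, Dia p is true, so p and Dia p is true.
Satisfying worlds: {w0, w1, w2, w3, w5, w6}

w0, w1, w2, w3, w5, w6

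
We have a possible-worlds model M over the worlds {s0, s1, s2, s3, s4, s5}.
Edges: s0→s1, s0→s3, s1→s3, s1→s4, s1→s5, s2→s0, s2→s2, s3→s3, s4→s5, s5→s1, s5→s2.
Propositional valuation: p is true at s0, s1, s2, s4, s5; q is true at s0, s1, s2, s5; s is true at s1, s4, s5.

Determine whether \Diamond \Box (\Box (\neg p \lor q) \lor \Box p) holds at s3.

Yes

At s3: \Diamond \Box (\Box (\neg p \lor q) \lor \Box p) requires \Box (\Box (\neg p \lor q) \lor \Box p) at some successor in {s3}.
  \Box (\Box (\neg p \lor q) \lor \Box p) holds at s3, so \Diamond \Box (\Box (\neg p \lor q) \lor \Box p) is true at s3.
    At s3: \Box (\Box (\neg p \lor q) \lor \Box p) requires \Box (\neg p \lor q) \lor \Box p at every successor {s3}.
      At s3: \Box (\neg p \lor q) \lor \Box p is true.
    So \Box (\Box (\neg p \lor q) \lor \Box p) is true at s3.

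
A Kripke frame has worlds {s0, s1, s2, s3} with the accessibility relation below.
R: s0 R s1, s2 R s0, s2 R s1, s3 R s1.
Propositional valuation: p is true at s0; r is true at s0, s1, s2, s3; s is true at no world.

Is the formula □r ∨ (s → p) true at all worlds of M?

Yes

Let φ = □r ∨ (s → p). Evaluate φ at each world:
  s0 (successors {s1}): φ is true.
  s1 (successors ∅): φ is true.
  s2 (successors {s0, s1}): φ is true.
  s3 (successors {s1}): φ is true.
For instance, at s3:
  At s3: □r is true, s → p is true, so □r ∨ (s → p) is true.
    At s3: □r requires r at every successor {s1}.
      At s1: r is true.
    So □r is true at s3.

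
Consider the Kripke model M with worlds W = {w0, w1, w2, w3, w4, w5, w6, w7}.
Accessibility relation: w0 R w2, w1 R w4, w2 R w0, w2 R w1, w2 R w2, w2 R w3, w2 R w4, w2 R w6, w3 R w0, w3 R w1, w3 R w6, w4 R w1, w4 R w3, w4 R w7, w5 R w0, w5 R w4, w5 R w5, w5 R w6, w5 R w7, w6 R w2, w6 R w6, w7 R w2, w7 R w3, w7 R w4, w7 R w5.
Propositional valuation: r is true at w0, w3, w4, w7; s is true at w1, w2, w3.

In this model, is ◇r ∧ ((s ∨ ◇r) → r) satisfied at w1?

At w1: ◇r is true, (s ∨ ◇r) → r is false, so ◇r ∧ ((s ∨ ◇r) → r) is false.
  At w1: ◇r requires r at some successor in {w4}.
    r holds at w4, so ◇r is true at w1.
  At w1: s ∨ ◇r is true, r is false, so (s ∨ ◇r) → r is false.
    At w1: s is true, ◇r is true, so s ∨ ◇r is true.
      At w1: ◇r requires r at some successor in {w4}.
        r holds at w4, so ◇r is true at w1.

No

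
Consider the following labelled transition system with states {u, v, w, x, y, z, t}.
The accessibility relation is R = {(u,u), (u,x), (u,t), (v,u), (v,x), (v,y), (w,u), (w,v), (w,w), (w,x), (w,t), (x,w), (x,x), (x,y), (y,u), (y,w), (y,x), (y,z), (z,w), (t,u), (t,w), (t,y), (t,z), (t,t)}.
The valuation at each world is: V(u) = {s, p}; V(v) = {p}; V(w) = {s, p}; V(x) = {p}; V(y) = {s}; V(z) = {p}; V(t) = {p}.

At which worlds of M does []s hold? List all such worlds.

z

Recall that []ψ holds at a world iff ψ holds at every accessible world, and <>ψ holds iff ψ holds at some accessible world.
Let φ = []s. Evaluate φ at each world:
  u (successors {u, x, t}): φ is false.
  v (successors {u, x, y}): φ is false.
  w (successors {u, v, w, x, t}): φ is false.
  x (successors {w, x, y}): φ is false.
  y (successors {u, w, x, z}): φ is false.
  z (successors {w}): φ is true.
  t (successors {u, w, y, z, t}): φ is false.
For instance, at y:
  At y: []s requires s at every successor {u, w, x, z}.
    s fails at x, so []s is false at y.
Satisfying worlds: {z}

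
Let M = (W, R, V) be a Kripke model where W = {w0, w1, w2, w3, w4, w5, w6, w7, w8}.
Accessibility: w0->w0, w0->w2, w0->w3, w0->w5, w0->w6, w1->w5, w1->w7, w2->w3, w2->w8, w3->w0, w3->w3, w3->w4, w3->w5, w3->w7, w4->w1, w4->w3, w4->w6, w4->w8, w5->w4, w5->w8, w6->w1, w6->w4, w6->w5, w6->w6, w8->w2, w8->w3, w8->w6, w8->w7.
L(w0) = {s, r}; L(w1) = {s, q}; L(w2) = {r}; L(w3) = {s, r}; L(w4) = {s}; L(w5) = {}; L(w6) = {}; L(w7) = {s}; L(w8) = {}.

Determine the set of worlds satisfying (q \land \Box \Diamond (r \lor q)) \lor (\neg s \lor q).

w1, w2, w5, w6, w8

Let φ = (q \land \Box \Diamond (r \lor q)) \lor (\neg s \lor q). Evaluate φ at each world:
  w0 (successors {w0, w2, w3, w5, w6}): φ is false.
  w1 (successors {w5, w7}): φ is true.
  w2 (successors {w3, w8}): φ is true.
  w3 (successors {w0, w3, w4, w5, w7}): φ is false.
  w4 (successors {w1, w3, w6, w8}): φ is false.
  w5 (successors {w4, w8}): φ is true.
  w6 (successors {w1, w4, w5, w6}): φ is true.
  w7 (successors ∅): φ is false.
  w8 (successors {w2, w3, w6, w7}): φ is true.
For instance, at w2:
  At w2: q \land \Box \Diamond (r \lor q) is false, \neg s \lor q is true, so (q \land \Box \Diamond (r \lor q)) \lor (\neg s \lor q) is true.
    At w2: q is false, \Box \Diamond (r \lor q) is true, so q \land \Box \Diamond (r \lor q) is false.
      At w2: \Box \Diamond (r \lor q) requires \Diamond (r \lor q) at every successor {w3, w8}.
        At w3: \Diamond (r \lor q) is true.
        At w8: \Diamond (r \lor q) is true.
      So \Box \Diamond (r \lor q) is true at w2.
Satisfying worlds: {w1, w2, w5, w6, w8}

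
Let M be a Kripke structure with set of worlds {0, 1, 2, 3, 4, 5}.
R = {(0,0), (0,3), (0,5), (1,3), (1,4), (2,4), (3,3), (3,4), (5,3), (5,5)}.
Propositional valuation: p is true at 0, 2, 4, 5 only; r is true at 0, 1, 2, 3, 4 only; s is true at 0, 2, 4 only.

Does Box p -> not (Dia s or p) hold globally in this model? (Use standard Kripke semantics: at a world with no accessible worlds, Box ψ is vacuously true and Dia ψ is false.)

Let φ = Box p -> not (Dia s or p). Evaluate φ at each world:
  0 (successors {0, 3, 5}): φ is true.
  1 (successors {3, 4}): φ is true.
  2 (successors {4}): φ is false.
  3 (successors {3, 4}): φ is true.
  4 (successors ∅): φ is false.
  5 (successors {3, 5}): φ is true.
Detail at 2 (counterexample):
  At 2: Box p is true, not (Dia s or p) is false, so Box p -> not (Dia s or p) is false.
    At 2: Box p requires p at every successor {4}.
      At 4: p is true.
    So Box p is true at 2.
    At 2: Dia s or p is true, so not (Dia s or p) is false.
      At 2: Dia s is true, p is true, so Dia s or p is true.

No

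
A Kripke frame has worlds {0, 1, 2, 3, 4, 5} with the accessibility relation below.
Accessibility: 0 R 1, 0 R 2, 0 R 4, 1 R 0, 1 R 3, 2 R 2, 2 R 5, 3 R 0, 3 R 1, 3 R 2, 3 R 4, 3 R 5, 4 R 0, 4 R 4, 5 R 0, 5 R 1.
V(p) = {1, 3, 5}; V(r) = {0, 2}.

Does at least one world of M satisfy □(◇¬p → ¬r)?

No

Let φ = □(◇¬p → ¬r). Evaluate φ at each world:
  0 (successors {1, 2, 4}): φ is false.
  1 (successors {0, 3}): φ is false.
  2 (successors {2, 5}): φ is false.
  3 (successors {0, 1, 2, 4, 5}): φ is false.
  4 (successors {0, 4}): φ is false.
  5 (successors {0, 1}): φ is false.
For instance, at 1:
  At 1: □(◇¬p → ¬r) requires ◇¬p → ¬r at every successor {0, 3}.
    ◇¬p → ¬r fails at 0, so □(◇¬p → ¬r) is false at 1.
      At 0: ◇¬p is true, ¬r is false, so ◇¬p → ¬r is false.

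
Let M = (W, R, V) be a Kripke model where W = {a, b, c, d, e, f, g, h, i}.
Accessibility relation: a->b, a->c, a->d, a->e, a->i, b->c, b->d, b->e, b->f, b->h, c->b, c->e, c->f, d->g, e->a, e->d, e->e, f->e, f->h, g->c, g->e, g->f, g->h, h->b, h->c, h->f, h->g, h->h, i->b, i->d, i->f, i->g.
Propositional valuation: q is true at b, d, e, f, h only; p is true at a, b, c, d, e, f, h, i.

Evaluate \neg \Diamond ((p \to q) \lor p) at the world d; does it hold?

No

At d: \Diamond ((p \to q) \lor p) is true, so \neg \Diamond ((p \to q) \lor p) is false.
  At d: \Diamond ((p \to q) \lor p) requires (p \to q) \lor p at some successor in {g}.
    (p \to q) \lor p holds at g, so \Diamond ((p \to q) \lor p) is true at d.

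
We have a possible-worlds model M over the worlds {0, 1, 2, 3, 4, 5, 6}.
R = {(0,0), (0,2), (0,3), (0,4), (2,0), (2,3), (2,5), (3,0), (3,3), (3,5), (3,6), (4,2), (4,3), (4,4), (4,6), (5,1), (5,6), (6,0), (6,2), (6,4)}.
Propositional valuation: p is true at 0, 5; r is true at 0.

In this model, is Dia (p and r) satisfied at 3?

At 3: Dia (p and r) requires p and r at some successor in {0, 3, 5, 6}.
  p and r holds at 0, so Dia (p and r) is true at 3.

Yes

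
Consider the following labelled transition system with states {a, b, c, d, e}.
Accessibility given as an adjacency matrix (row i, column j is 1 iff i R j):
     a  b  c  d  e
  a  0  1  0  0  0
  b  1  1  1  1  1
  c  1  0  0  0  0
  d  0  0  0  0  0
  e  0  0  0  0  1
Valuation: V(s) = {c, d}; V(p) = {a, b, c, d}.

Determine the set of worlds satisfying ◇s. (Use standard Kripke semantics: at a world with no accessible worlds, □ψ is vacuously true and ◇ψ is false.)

Let φ = ◇s. Evaluate φ at each world:
  a (successors {b}): φ is false.
  b (successors {a, b, c, d, e}): φ is true.
  c (successors {a}): φ is false.
  d (successors ∅): φ is false.
  e (successors {e}): φ is false.
For instance, at b:
  At b: ◇s requires s at some successor in {a, b, c, d, e}.
    s holds at c, so ◇s is true at b.
Satisfying worlds: {b}

b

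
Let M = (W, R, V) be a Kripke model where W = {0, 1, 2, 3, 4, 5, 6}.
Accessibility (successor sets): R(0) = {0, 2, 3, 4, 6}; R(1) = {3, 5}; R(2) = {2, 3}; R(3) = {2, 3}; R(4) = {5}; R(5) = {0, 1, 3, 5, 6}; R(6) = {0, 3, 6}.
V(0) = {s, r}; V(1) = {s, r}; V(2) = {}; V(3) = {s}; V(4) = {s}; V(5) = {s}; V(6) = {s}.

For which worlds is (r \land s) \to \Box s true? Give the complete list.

1, 2, 3, 4, 5, 6

Let φ = (r \land s) \to \Box s. Evaluate φ at each world:
  0 (successors {0, 2, 3, 4, 6}): φ is false.
  1 (successors {3, 5}): φ is true.
  2 (successors {2, 3}): φ is true.
  3 (successors {2, 3}): φ is true.
  4 (successors {5}): φ is true.
  5 (successors {0, 1, 3, 5, 6}): φ is true.
  6 (successors {0, 3, 6}): φ is true.
For instance, at 2:
  At 2: r \land s is false, \Box s is false, so (r \land s) \to \Box s is true.
    At 2: \Box s requires s at every successor {2, 3}.
      s fails at 2, so \Box s is false at 2.
Satisfying worlds: {1, 2, 3, 4, 5, 6}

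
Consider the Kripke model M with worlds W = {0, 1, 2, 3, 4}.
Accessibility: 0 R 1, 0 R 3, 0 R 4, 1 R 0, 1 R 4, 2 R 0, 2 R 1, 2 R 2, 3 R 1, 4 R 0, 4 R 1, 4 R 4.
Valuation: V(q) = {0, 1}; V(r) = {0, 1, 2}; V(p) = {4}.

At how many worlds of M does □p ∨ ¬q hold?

Let φ = □p ∨ ¬q. Evaluate φ at each world:
  0 (successors {1, 3, 4}): φ is false.
  1 (successors {0, 4}): φ is false.
  2 (successors {0, 1, 2}): φ is true.
  3 (successors {1}): φ is true.
  4 (successors {0, 1, 4}): φ is true.
For instance, at 1:
  At 1: □p is false, ¬q is false, so □p ∨ ¬q is false.
    At 1: □p requires p at every successor {0, 4}.
      p fails at 0, so □p is false at 1.
Satisfying worlds: {2, 3, 4}

3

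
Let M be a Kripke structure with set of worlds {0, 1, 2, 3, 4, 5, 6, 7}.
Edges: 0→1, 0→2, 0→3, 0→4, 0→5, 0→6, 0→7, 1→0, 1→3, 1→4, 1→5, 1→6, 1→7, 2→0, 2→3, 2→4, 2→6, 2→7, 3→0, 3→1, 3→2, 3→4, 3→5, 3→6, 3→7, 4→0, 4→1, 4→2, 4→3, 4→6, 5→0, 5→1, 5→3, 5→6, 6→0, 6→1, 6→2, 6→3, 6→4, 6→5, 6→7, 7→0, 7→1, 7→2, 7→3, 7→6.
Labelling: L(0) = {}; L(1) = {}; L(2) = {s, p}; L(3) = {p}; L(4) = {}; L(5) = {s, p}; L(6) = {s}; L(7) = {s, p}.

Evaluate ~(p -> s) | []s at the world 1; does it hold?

No

At 1: ~(p -> s) is false, []s is false, so ~(p -> s) | []s is false.
  At 1: []s requires s at every successor {0, 3, 4, 5, 6, 7}.
    s fails at 0, so []s is false at 1.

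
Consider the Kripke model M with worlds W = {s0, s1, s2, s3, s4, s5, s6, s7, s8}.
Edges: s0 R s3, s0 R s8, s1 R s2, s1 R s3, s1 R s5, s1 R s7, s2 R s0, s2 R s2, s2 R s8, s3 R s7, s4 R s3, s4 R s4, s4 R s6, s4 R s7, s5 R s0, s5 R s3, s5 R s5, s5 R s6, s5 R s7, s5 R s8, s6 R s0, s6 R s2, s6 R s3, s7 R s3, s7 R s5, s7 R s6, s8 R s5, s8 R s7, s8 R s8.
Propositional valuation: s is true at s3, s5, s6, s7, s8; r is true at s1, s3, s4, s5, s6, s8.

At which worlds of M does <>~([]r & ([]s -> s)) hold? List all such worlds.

s0, s1, s2, s4, s5, s6, s7, s8

Recall that []ψ holds at a world iff ψ holds at every accessible world, and <>ψ holds iff ψ holds at some accessible world.
Let φ = <>~([]r & ([]s -> s)). Evaluate φ at each world:
  s0 (successors {s3, s8}): φ is true.
  s1 (successors {s2, s3, s5, s7}): φ is true.
  s2 (successors {s0, s2, s8}): φ is true.
  s3 (successors {s7}): φ is false.
  s4 (successors {s3, s4, s6, s7}): φ is true.
  s5 (successors {s0, s3, s5, s6, s7, s8}): φ is true.
  s6 (successors {s0, s2, s3}): φ is true.
  s7 (successors {s3, s5, s6}): φ is true.
  s8 (successors {s5, s7, s8}): φ is true.
For instance, at s5:
  At s5: <>~([]r & ([]s -> s)) requires ~([]r & ([]s -> s)) at some successor in {s0, s3, s5, s6, s7, s8}.
    ~([]r & ([]s -> s)) holds at s0, so <>~([]r & ([]s -> s)) is true at s5.
      At s0: []r & ([]s -> s) is false, so ~([]r & ([]s -> s)) is true.
Satisfying worlds: {s0, s1, s2, s4, s5, s6, s7, s8}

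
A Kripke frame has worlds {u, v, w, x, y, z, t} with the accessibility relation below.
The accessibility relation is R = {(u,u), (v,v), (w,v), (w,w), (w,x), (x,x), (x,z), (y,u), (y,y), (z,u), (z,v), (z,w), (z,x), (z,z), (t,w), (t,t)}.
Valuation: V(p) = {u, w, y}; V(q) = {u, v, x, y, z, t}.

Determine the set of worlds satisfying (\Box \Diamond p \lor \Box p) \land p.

u, y

Let φ = (\Box \Diamond p \lor \Box p) \land p. Evaluate φ at each world:
  u (successors {u}): φ is true.
  v (successors {v}): φ is false.
  w (successors {v, w, x}): φ is false.
  x (successors {x, z}): φ is false.
  y (successors {u, y}): φ is true.
  z (successors {u, v, w, x, z}): φ is false.
  t (successors {w, t}): φ is false.
For instance, at y:
  At y: \Box \Diamond p \lor \Box p is true, p is true, so (\Box \Diamond p \lor \Box p) \land p is true.
    At y: \Box \Diamond p is true, \Box p is true, so \Box \Diamond p \lor \Box p is true.
      At y: \Box \Diamond p requires \Diamond p at every successor {u, y}.
        At u: \Diamond p is true.
        At y: \Diamond p is true.
      So \Box \Diamond p is true at y.
      At y: \Box p requires p at every successor {u, y}.
        At u: p is true.
        At y: p is true.
      So \Box p is true at y.
Satisfying worlds: {u, y}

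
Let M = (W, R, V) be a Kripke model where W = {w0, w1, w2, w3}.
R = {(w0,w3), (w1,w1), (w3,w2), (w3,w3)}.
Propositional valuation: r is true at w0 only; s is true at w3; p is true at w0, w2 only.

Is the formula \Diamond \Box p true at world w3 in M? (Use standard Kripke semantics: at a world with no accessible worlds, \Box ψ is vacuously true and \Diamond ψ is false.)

Yes

At w3: \Diamond \Box p requires \Box p at some successor in {w2, w3}.
  \Box p holds at w2, so \Diamond \Box p is true at w3.
    At w2: no accessible worlds, so \Box p holds vacuously.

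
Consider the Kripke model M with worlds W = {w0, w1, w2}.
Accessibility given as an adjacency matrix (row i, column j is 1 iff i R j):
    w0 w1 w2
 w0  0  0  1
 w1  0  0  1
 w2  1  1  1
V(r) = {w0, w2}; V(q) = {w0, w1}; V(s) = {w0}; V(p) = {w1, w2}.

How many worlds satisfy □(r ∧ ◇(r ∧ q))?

2

Recall that □ψ holds at a world iff ψ holds at every accessible world, and ◇ψ holds iff ψ holds at some accessible world.
Let φ = □(r ∧ ◇(r ∧ q)). Evaluate φ at each world:
  w0 (successors {w2}): φ is true.
  w1 (successors {w2}): φ is true.
  w2 (successors {w0, w1, w2}): φ is false.
For instance, at w2:
  At w2: □(r ∧ ◇(r ∧ q)) requires r ∧ ◇(r ∧ q) at every successor {w0, w1, w2}.
    r ∧ ◇(r ∧ q) fails at w0, so □(r ∧ ◇(r ∧ q)) is false at w2.
      At w0: r is true, ◇(r ∧ q) is false, so r ∧ ◇(r ∧ q) is false.
Satisfying worlds: {w0, w1}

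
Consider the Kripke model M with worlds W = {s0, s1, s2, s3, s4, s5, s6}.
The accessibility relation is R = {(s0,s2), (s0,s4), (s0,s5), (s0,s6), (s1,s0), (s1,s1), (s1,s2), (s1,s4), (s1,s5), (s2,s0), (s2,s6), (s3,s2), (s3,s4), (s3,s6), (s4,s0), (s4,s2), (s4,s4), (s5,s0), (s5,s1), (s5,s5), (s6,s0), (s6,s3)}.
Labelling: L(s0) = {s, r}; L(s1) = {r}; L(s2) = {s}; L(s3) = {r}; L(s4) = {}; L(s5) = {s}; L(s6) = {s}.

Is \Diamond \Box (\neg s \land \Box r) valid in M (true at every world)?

Let φ = \Diamond \Box (\neg s \land \Box r). Evaluate φ at each world:
  s0 (successors {s2, s4, s5, s6}): φ is false.
  s1 (successors {s0, s1, s2, s4, s5}): φ is false.
  s2 (successors {s0, s6}): φ is false.
  s3 (successors {s2, s4, s6}): φ is false.
  s4 (successors {s0, s2, s4}): φ is false.
  s5 (successors {s0, s1, s5}): φ is false.
  s6 (successors {s0, s3}): φ is false.
Detail at s0 (counterexample):
  At s0: \Diamond \Box (\neg s \land \Box r) requires \Box (\neg s \land \Box r) at some successor in {s2, s4, s5, s6}.
    At s2: \Box (\neg s \land \Box r) is false.
    At s4: \Box (\neg s \land \Box r) is false.
    At s5: \Box (\neg s \land \Box r) is false.
    At s6: \Box (\neg s \land \Box r) is false.
  So \Diamond \Box (\neg s \land \Box r) is false at s0.

No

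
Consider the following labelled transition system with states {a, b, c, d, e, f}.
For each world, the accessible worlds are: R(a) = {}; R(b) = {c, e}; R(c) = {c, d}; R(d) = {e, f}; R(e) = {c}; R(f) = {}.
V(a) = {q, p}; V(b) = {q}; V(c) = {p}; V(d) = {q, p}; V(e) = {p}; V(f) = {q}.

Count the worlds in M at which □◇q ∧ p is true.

Let φ = □◇q ∧ p. Evaluate φ at each world:
  a (successors ∅): φ is true.
  b (successors {c, e}): φ is false.
  c (successors {c, d}): φ is true.
  d (successors {e, f}): φ is false.
  e (successors {c}): φ is true.
  f (successors ∅): φ is false.
For instance, at c:
  At c: □◇q is true, p is true, so □◇q ∧ p is true.
    At c: □◇q requires ◇q at every successor {c, d}.
      At c: ◇q is true.
      At d: ◇q is true.
    So □◇q is true at c.
Satisfying worlds: {a, c, e}

3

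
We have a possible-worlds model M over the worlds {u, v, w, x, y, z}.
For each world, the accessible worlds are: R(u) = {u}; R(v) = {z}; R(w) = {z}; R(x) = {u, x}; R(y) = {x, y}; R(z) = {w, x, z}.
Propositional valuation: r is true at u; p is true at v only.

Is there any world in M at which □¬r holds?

Let φ = □¬r. Evaluate φ at each world:
  u (successors {u}): φ is false.
  v (successors {z}): φ is true.
  w (successors {z}): φ is true.
  x (successors {u, x}): φ is false.
  y (successors {x, y}): φ is true.
  z (successors {w, x, z}): φ is true.
Detail at v (witness):
  At v: □¬r requires ¬r at every successor {z}.
    At z: ¬r is true.
  So □¬r is true at v.

Yes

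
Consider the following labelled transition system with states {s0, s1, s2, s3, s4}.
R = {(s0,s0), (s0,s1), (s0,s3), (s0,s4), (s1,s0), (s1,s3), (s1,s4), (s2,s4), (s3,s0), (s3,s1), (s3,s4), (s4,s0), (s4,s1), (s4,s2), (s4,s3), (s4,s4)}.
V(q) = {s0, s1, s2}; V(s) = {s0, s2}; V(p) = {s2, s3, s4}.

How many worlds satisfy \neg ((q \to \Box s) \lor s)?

1

Let φ = \neg ((q \to \Box s) \lor s). Evaluate φ at each world:
  s0 (successors {s0, s1, s3, s4}): φ is false.
  s1 (successors {s0, s3, s4}): φ is true.
  s2 (successors {s4}): φ is false.
  s3 (successors {s0, s1, s4}): φ is false.
  s4 (successors {s0, s1, s2, s3, s4}): φ is false.
For instance, at s2:
  At s2: (q \to \Box s) \lor s is true, so \neg ((q \to \Box s) \lor s) is false.
    At s2: q \to \Box s is false, s is true, so (q \to \Box s) \lor s is true.
      At s2: q is true, \Box s is false, so q \to \Box s is false.
Satisfying worlds: {s1}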